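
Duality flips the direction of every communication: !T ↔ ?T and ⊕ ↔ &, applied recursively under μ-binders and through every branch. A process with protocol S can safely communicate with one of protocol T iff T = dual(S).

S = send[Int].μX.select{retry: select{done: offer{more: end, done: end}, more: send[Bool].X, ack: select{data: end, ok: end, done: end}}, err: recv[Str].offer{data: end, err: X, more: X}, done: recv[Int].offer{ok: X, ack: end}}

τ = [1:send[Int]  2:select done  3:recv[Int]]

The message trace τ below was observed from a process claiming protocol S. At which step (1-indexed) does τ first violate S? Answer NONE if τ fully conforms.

NONE

@1 send[Int]  ✓  now at μX.…
@2 select done  ✓  now at recv[Int].offer{ok: μX.…, ack: end}
@3 recv[Int]  ✓  now at offer{ok: μX.…, ack: end}
all 3 steps conform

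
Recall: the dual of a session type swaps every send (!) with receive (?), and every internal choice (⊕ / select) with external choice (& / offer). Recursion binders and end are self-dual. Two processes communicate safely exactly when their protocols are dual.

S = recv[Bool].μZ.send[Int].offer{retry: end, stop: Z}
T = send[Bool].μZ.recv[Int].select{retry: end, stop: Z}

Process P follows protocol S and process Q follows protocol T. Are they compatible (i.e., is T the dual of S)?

YES

recv[Bool] ‖ send[Bool]  match
  μZ ‖ μZ  match (binder kept)
    send[Int] ‖ recv[Int]  match
      offer{retry,stop} ‖ select{retry,stop}  match same labels
        • retry:
          end ‖ end  match
        • stop:
          Z ‖ Z  match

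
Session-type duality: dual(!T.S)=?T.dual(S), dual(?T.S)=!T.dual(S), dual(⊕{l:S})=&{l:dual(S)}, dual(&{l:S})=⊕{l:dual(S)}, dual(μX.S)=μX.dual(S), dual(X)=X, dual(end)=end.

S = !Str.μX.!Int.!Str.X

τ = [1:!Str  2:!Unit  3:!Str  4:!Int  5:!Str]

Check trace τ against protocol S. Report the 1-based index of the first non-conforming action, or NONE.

2

step 1: !Str  ok  now at μX.…
step 2: got !Unit, protocol expects !Int  ✗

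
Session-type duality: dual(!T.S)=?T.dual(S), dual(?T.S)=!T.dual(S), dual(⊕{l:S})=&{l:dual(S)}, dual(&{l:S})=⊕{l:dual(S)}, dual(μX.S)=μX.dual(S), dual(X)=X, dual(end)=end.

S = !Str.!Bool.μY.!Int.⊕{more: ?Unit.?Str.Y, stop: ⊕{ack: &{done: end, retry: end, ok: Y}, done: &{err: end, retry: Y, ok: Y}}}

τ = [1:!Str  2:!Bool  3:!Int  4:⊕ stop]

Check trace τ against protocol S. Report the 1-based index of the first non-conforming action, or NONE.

NONE

[1] !Str  ✓  state: !Bool.μY.…
[2] !Bool  ✓  state: μY.…
[3] !Int  ✓  state: ⊕{more: ?Unit.?Str.μY.…, stop: ⊕{ack: &{done: end, retry: end, ok: μY.…}, done: &{err: end, retry: μY.…, ok: μY.…}}}
[4] ⊕ stop  ✓  state: ⊕{ack: &{done: end, retry: end, ok: μY.…}, done: &{err: end, retry: μY.…, ok: μY.…}}
all 4 steps conform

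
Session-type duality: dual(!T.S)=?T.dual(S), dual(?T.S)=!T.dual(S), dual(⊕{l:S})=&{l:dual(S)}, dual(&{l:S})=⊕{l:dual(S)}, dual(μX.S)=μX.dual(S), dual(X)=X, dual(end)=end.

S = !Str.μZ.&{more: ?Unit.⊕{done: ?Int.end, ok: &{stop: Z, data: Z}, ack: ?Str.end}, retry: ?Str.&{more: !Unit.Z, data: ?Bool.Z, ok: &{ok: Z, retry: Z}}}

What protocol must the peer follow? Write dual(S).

?Str.μZ.⊕{more: !Unit.&{done: !Int.end, ok: ⊕{stop: Z, data: Z}, ack: !Str.end}, retry: !Str.⊕{more: ?Unit.Z, data: !Bool.Z, ok: ⊕{ok: Z, retry: Z}}}

!Str ↦ ?Str
  μZ ↦ μZ  (rec unchanged)
    &{more,retry} ↦ ⊕{more,retry}  (offer→select)
      case more:
        ?Unit ↦ !Unit
          ⊕{done,ok,ack} ↦ &{done,ok,ack}  (select→offer)
            case done:
              ?Int ↦ !Int
                end self-dual
            case ok:
              &{stop,data} ↦ ⊕{stop,data}  (offer→select)
                case stop:
                  Z self-dual
                case data:
                  Z self-dual
            case ack:
              ?Str ↦ !Str
                end self-dual
      case retry:
        ?Str ↦ !Str
          &{more,data,ok} ↦ ⊕{more,data,ok}  (offer→select)
            case more:
              !Unit ↦ ?Unit
                Z self-dual
            case data:
              ?Bool ↦ !Bool
                Z self-dual
            case ok:
              &{ok,retry} ↦ ⊕{ok,retry}  (offer→select)
                case ok:
                  Z self-dual
                case retry:
                  Z self-dual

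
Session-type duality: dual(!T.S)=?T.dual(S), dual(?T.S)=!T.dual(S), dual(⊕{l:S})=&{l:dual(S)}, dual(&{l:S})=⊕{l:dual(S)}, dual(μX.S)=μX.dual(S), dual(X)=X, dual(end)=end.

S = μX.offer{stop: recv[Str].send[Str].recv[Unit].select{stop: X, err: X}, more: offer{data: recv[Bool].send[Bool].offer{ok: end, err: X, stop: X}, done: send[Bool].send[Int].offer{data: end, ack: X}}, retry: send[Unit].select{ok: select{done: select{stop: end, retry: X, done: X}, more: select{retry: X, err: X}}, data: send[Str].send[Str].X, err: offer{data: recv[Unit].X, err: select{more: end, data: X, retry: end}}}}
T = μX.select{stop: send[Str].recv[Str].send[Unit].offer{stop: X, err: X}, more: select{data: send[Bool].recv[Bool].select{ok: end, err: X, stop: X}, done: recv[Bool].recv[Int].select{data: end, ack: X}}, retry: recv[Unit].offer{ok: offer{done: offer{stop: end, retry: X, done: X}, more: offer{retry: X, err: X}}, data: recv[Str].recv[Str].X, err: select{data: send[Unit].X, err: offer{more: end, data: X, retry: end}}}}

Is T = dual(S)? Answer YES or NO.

YES

μX vs μX  ok (rec unchanged)
  offer{stop,more,retry} vs select{stop,more,retry}  ok label sets agree
    [stop]
      recv[Str] vs send[Str]  ok
        send[Str] vs recv[Str]  ok
          recv[Unit] vs send[Unit]  ok
            select{stop,err} vs offer{stop,err}  ok label sets agree
              [stop]
                X vs X  ok
              [err]
                X vs X  ok
    [more]
      offer{data,done} vs select{data,done}  ok label sets agree
        [data]
          recv[Bool] vs send[Bool]  ok
            send[Bool] vs recv[Bool]  ok
              offer{ok,err,stop} vs select{ok,err,stop}  ok label sets agree
                [ok]
                  end vs end  ok
                [err]
                  X vs X  ok
                [stop]
                  X vs X  ok
        [done]
          send[Bool] vs recv[Bool]  ok
            send[Int] vs recv[Int]  ok
              offer{data,ack} vs select{data,ack}  ok label sets agree
                [data]
                  end vs end  ok
                [ack]
                  X vs X  ok
    [retry]
      send[Unit] vs recv[Unit]  ok
        select{ok,data,err} vs offer{ok,data,err}  ok label sets agree
          [ok]
            select{done,more} vs offer{done,more}  ok label sets agree
              [done]
                select{stop,retry,done} vs offer{stop,retry,done}  ok label sets agree
                  [stop]
                    end vs end  ok
                  [retry]
                    X vs X  ok
                  [done]
                    X vs X  ok
              [more]
                select{retry,err} vs offer{retry,err}  ok label sets agree
                  [retry]
                    X vs X  ok
                  [err]
                    X vs X  ok
          [data]
            send[Str] vs recv[Str]  ok
              send[Str] vs recv[Str]  ok
                X vs X  ok
          [err]
            offer{data,err} vs select{data,err}  ok label sets agree
              [data]
                recv[Unit] vs send[Unit]  ok
                  X vs X  ok
              [err]
                select{more,data,retry} vs offer{more,data,retry}  ok label sets agree
                  [more]
                    end vs end  ok
                  [data]
                    X vs X  ok
                  [retry]
                    end vs end  ok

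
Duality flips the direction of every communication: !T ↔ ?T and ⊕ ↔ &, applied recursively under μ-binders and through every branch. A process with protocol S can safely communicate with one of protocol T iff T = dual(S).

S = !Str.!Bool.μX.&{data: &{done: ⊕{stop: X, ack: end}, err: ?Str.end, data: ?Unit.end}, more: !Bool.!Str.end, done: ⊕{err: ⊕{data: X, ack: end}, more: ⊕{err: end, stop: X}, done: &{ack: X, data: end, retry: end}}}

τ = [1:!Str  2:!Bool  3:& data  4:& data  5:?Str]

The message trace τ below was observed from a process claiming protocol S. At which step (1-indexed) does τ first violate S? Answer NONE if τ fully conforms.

5

[1] !Str  match  cont: !Bool.μX.…
[2] !Bool  match  cont: μX.…
[3] & data  match  cont: &{done: ⊕{stop: μX.…, ack: end}, err: ?Str.end, data: ?Unit.end}
[4] & data  match  cont: ?Unit.end
[5] got ?Str, protocol expects ?Unit  ✗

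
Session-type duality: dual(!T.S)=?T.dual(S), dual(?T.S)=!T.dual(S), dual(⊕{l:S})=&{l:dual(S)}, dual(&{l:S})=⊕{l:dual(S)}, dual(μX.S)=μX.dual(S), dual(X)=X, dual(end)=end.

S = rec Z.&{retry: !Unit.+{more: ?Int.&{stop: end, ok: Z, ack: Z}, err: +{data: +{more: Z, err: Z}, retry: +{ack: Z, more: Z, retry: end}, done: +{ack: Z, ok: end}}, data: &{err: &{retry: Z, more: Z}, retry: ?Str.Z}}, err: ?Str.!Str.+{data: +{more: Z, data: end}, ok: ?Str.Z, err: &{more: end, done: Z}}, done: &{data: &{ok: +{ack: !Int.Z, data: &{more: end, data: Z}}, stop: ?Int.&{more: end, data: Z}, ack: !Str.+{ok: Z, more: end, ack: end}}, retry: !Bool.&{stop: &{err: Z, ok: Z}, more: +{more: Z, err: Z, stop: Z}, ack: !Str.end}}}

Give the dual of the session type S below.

rec Z ↦ rec Z  (μ self-dual)
  &{retry,err,done} ↦ +{retry,err,done}  (&→⊕)
    • retry:
      !Unit ↦ ?Unit
        +{more,err,data} ↦ &{more,err,data}  (internal→external)
          • more:
            ?Int ↦ !Int
              &{stop,ok,ack} ↦ +{stop,ok,ack}  (&→⊕)
                • stop:
                  end ↦ end
                • ok:
                  Z ↦ Z
                • ack:
                  Z ↦ Z
          • err:
            +{data,retry,done} ↦ &{data,retry,done}  (internal→external)
              • data:
                +{more,err} ↦ &{more,err}  (internal→external)
                  • more:
                    Z ↦ Z
                  • err:
                    Z ↦ Z
              • retry:
                +{ack,more,retry} ↦ &{ack,more,retry}  (internal→external)
                  • ack:
                    Z ↦ Z
                  • more:
                    Z ↦ Z
                  • retry:
                    end ↦ end
              • done:
                +{ack,ok} ↦ &{ack,ok}  (internal→external)
                  • ack:
                    Z ↦ Z
                  • ok:
                    end ↦ end
          • data:
            &{err,retry} ↦ +{err,retry}  (&→⊕)
              • err:
                &{retry,more} ↦ +{retry,more}  (&→⊕)
                  • retry:
                    Z ↦ Z
                  • more:
                    Z ↦ Z
              • retry:
                ?Str ↦ !Str
                  Z ↦ Z
    • err:
      ?Str ↦ !Str
        !Str ↦ ?Str
          +{data,ok,err} ↦ &{data,ok,err}  (internal→external)
            • data:
              +{more,data} ↦ &{more,data}  (internal→external)
                • more:
                  Z ↦ Z
                • data:
                  end ↦ end
            • ok:
              ?Str ↦ !Str
                Z ↦ Z
            • err:
              &{more,done} ↦ +{more,done}  (&→⊕)
                • more:
                  end ↦ end
                • done:
                  Z ↦ Z
    • done:
      &{data,retry} ↦ +{data,retry}  (&→⊕)
        • data:
          &{ok,stop,ack} ↦ +{ok,stop,ack}  (&→⊕)
            • ok:
              +{ack,data} ↦ &{ack,data}  (internal→external)
                • ack:
                  !Int ↦ ?Int
                    Z ↦ Z
                • data:
                  &{more,data} ↦ +{more,data}  (&→⊕)
                    • more:
                      end ↦ end
                    • data:
                      Z ↦ Z
            • stop:
              ?Int ↦ !Int
                &{more,data} ↦ +{more,data}  (&→⊕)
                  • more:
                    end ↦ end
                  • data:
                    Z ↦ Z
            • ack:
              !Str ↦ ?Str
                +{ok,more,ack} ↦ &{ok,more,ack}  (internal→external)
                  • ok:
                    Z ↦ Z
                  • more:
                    end ↦ end
                  • ack:
                    end ↦ end
        • retry:
          !Bool ↦ ?Bool
            &{stop,more,ack} ↦ +{stop,more,ack}  (&→⊕)
              • stop:
                &{err,ok} ↦ +{err,ok}  (&→⊕)
                  • err:
                    Z ↦ Z
                  • ok:
                    Z ↦ Z
              • more:
                +{more,err,stop} ↦ &{more,err,stop}  (internal→external)
                  • more:
                    Z ↦ Z
                  • err:
                    Z ↦ Z
                  • stop:
                    Z ↦ Z
              • ack:
                !Str ↦ ?Str
                  end ↦ end

rec Z.+{retry: ?Unit.&{more: !Int.+{stop: end, ok: Z, ack: Z}, err: &{data: &{more: Z, err: Z}, retry: &{ack: Z, more: Z, retry: end}, done: &{ack: Z, ok: end}}, data: +{err: +{retry: Z, more: Z}, retry: !Str.Z}}, err: !Str.?Str.&{data: &{more: Z, data: end}, ok: !Str.Z, err: +{more: end, done: Z}}, done: +{data: +{ok: &{ack: ?Int.Z, data: +{more: end, data: Z}}, stop: !Int.+{more: end, data: Z}, ack: ?Str.&{ok: Z, more: end, ack: end}}, retry: ?Bool.+{stop: +{err: Z, ok: Z}, more: &{more: Z, err: Z, stop: Z}, ack: ?Str.end}}}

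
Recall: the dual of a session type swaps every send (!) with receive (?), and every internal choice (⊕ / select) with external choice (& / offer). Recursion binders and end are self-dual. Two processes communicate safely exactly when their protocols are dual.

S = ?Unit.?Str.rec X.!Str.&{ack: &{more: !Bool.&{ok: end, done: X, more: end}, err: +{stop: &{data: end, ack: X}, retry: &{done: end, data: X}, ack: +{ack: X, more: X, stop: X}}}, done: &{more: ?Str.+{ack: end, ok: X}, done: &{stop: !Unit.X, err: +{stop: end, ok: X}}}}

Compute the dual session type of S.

?Unit ↦ !Unit
  ?Str ↦ !Str
    rec X ↦ rec X  (μ self-dual)
      !Str ↦ ?Str
        &{ack,done} ↦ +{ack,done}  (external→internal)
          • ack:
            &{more,err} ↦ +{more,err}  (external→internal)
              • more:
                !Bool ↦ ?Bool
                  &{ok,done,more} ↦ +{ok,done,more}  (external→internal)
                    • ok:
                      dual(end) = end
                    • done:
                      dual(X) = X
                    • more:
                      dual(end) = end
              • err:
                +{stop,retry,ack} ↦ &{stop,retry,ack}  (select→offer)
                  • stop:
                    &{data,ack} ↦ +{data,ack}  (external→internal)
                      • data:
                        dual(end) = end
                      • ack:
                        dual(X) = X
                  • retry:
                    &{done,data} ↦ +{done,data}  (external→internal)
                      • done:
                        dual(end) = end
                      • data:
                        dual(X) = X
                  • ack:
                    +{ack,more,stop} ↦ &{ack,more,stop}  (select→offer)
                      • ack:
                        dual(X) = X
                      • more:
                        dual(X) = X
                      • stop:
                        dual(X) = X
          • done:
            &{more,done} ↦ +{more,done}  (external→internal)
              • more:
                ?Str ↦ !Str
                  +{ack,ok} ↦ &{ack,ok}  (select→offer)
                    • ack:
                      dual(end) = end
                    • ok:
                      dual(X) = X
              • done:
                &{stop,err} ↦ +{stop,err}  (external→internal)
                  • stop:
                    !Unit ↦ ?Unit
                      dual(X) = X
                  • err:
                    +{stop,ok} ↦ &{stop,ok}  (select→offer)
                      • stop:
                        dual(end) = end
                      • ok:
                        dual(X) = X

!Unit.!Str.rec X.?Str.+{ack: +{more: ?Bool.+{ok: end, done: X, more: end}, err: &{stop: +{data: end, ack: X}, retry: +{done: end, data: X}, ack: &{ack: X, more: X, stop: X}}}, done: +{more: !Str.&{ack: end, ok: X}, done: +{stop: ?Unit.X, err: &{stop: end, ok: X}}}}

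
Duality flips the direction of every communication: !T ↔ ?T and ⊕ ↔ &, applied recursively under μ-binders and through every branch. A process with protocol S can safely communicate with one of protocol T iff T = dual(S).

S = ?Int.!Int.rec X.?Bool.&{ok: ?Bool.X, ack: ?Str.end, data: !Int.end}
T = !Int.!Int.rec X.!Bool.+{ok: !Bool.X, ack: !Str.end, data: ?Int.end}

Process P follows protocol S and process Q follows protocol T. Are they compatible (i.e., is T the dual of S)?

?Int vs !Int  ok
  !Int vs !Int  ✗ same direction on both sides — not dual

NO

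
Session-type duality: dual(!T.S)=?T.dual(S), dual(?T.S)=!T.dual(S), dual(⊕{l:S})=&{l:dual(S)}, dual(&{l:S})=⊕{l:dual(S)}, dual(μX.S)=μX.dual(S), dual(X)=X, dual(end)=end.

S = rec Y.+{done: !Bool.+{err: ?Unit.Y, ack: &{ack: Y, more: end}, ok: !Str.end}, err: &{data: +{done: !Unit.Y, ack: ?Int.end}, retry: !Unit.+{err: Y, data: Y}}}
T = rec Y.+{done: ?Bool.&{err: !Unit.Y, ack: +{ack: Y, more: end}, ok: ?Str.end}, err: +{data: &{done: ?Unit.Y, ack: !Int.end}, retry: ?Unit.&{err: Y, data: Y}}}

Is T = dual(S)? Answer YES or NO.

rec Y vs rec Y  ok (μ self-dual)
  +{done,err} vs +{done,err}  ✗ choice polarity not flipped — not dual

NO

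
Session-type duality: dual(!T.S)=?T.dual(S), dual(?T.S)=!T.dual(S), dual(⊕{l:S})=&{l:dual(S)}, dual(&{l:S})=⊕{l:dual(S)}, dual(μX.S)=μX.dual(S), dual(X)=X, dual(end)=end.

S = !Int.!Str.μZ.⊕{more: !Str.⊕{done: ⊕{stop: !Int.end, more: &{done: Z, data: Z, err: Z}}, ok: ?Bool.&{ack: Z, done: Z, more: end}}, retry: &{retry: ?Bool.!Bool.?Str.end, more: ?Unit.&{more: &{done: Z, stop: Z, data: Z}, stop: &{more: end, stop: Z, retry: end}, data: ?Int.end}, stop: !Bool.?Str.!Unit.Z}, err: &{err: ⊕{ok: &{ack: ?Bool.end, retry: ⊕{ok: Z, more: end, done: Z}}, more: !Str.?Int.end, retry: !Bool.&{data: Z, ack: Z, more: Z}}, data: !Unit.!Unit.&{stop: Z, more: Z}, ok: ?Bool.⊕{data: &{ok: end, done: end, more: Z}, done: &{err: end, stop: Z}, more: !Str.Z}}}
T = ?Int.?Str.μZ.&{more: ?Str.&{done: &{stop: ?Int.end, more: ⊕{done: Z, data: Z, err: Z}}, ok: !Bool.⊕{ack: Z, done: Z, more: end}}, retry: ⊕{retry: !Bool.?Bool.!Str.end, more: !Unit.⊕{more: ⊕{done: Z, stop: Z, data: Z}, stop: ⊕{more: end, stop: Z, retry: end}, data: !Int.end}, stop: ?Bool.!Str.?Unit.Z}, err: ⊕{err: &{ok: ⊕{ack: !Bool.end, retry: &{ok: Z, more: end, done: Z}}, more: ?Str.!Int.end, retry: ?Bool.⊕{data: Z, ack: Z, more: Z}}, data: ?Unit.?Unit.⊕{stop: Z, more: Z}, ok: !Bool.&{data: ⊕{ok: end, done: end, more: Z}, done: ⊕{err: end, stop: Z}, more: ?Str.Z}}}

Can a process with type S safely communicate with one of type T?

!Int vs ?Int  match
  !Str vs ?Str  match
    μZ vs μZ  match (μ self-dual)
      ⊕{more,retry,err} vs &{more,retry,err}  match labels match
        case more:
          !Str vs ?Str  match
            ⊕{done,ok} vs &{done,ok}  match labels match
              case done:
                ⊕{stop,more} vs &{stop,more}  match labels match
                  case stop:
                    !Int vs ?Int  match
                      end vs end  match
                  case more:
                    &{done,data,err} vs ⊕{done,data,err}  match labels match
                      case done:
                        Z vs Z  match
                      case data:
                        Z vs Z  match
                      case err:
                        Z vs Z  match
              case ok:
                ?Bool vs !Bool  match
                  &{ack,done,more} vs ⊕{ack,done,more}  match labels match
                    case ack:
                      Z vs Z  match
                    case done:
                      Z vs Z  match
                    case more:
                      end vs end  match
        case retry:
          &{retry,more,stop} vs ⊕{retry,more,stop}  match labels match
            case retry:
              ?Bool vs !Bool  match
                !Bool vs ?Bool  match
                  ?Str vs !Str  match
                    end vs end  match
            case more:
              ?Unit vs !Unit  match
                &{more,stop,data} vs ⊕{more,stop,data}  match labels match
                  case more:
                    &{done,stop,data} vs ⊕{done,stop,data}  match labels match
                      case done:
                        Z vs Z  match
                      case stop:
                        Z vs Z  match
                      case data:
                        Z vs Z  match
                  case stop:
                    &{more,stop,retry} vs ⊕{more,stop,retry}  match labels match
                      case more:
                        end vs end  match
                      case stop:
                        Z vs Z  match
                      case retry:
                        end vs end  match
                  case data:
                    ?Int vs !Int  match
                      end vs end  match
            case stop:
              !Bool vs ?Bool  match
                ?Str vs !Str  match
                  !Unit vs ?Unit  match
                    Z vs Z  match
        case err:
          &{err,data,ok} vs ⊕{err,data,ok}  match labels match
            case err:
              ⊕{ok,more,retry} vs &{ok,more,retry}  match labels match
                case ok:
                  &{ack,retry} vs ⊕{ack,retry}  match labels match
                    case ack:
                      ?Bool vs !Bool  match
                        end vs end  match
                    case retry:
                      ⊕{ok,more,done} vs &{ok,more,done}  match labels match
                        case ok:
                          Z vs Z  match
                        case more:
                          end vs end  match
                        case done:
                          Z vs Z  match
                case more:
                  !Str vs ?Str  match
                    ?Int vs !Int  match
                      end vs end  match
                case retry:
                  !Bool vs ?Bool  match
                    &{data,ack,more} vs ⊕{data,ack,more}  match labels match
                      case data:
                        Z vs Z  match
                      case ack:
                        Z vs Z  match
                      case more:
                        Z vs Z  match
            case data:
              !Unit vs ?Unit  match
                !Unit vs ?Unit  match
                  &{stop,more} vs ⊕{stop,more}  match labels match
                    case stop:
                      Z vs Z  match
                    case more:
                      Z vs Z  match
            case ok:
              ?Bool vs !Bool  match
                ⊕{data,done,more} vs &{data,done,more}  match labels match
                  case data:
                    &{ok,done,more} vs ⊕{ok,done,more}  match labels match
                      case ok:
                        end vs end  match
                      case done:
                        end vs end  match
                      case more:
                        Z vs Z  match
                  case done:
                    &{err,stop} vs ⊕{err,stop}  match labels match
                      case err:
                        end vs end  match
                      case stop:
                        Z vs Z  match
                  case more:
                    !Str vs ?Str  match
                      Z vs Z  match

YES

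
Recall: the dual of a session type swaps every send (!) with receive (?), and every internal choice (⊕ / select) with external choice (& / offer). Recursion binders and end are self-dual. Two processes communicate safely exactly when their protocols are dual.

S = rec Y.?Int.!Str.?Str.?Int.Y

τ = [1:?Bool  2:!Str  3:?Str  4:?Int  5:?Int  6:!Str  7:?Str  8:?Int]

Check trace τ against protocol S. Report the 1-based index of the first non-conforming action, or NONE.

step 1: got ?Bool, protocol expects ?Int  ✗

1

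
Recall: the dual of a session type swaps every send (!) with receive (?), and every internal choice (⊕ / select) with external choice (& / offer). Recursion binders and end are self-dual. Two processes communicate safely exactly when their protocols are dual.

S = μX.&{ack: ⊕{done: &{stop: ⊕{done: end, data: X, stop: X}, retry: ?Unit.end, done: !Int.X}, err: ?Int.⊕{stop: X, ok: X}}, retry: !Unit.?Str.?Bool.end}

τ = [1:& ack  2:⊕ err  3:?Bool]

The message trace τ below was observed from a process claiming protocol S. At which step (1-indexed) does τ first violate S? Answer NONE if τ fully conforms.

@1 & ack  ✓  now at ⊕{done: &{stop: ⊕{done: end, data: μX.…, stop: μX.…}, retry: ?Unit.end, done: !Int.μX.…}, err: ?Int.⊕{stop: μX.…, ok: μX.…}}
@2 ⊕ err  ✓  now at ?Int.⊕{stop: μX.…, ok: μX.…}
@3 got ?Bool, protocol expects ?Int  ✗

3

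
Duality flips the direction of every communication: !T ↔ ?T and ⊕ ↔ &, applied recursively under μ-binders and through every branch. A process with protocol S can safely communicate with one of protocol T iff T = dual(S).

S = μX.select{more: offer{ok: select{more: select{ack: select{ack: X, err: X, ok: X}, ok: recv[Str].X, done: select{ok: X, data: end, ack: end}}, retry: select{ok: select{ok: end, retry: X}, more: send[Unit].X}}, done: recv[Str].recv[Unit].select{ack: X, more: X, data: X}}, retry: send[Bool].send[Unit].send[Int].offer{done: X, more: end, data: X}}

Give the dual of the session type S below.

μX ↦ μX  (μ self-dual)
  select{more,retry} ↦ offer{more,retry}  (⊕→&)
    case more:
      offer{ok,done} ↦ select{ok,done}  (offer→select)
        case ok:
          select{more,retry} ↦ offer{more,retry}  (⊕→&)
            case more:
              select{ack,ok,done} ↦ offer{ack,ok,done}  (⊕→&)
                case ack:
                  select{ack,err,ok} ↦ offer{ack,err,ok}  (⊕→&)
                    case ack:
                      X self-dual
                    case err:
                      X self-dual
                    case ok:
                      X self-dual
                case ok:
                  recv[Str] ↦ send[Str]
                    X self-dual
                case done:
                  select{ok,data,ack} ↦ offer{ok,data,ack}  (⊕→&)
                    case ok:
                      X self-dual
                    case data:
                      end self-dual
                    case ack:
                      end self-dual
            case retry:
              select{ok,more} ↦ offer{ok,more}  (⊕→&)
                case ok:
                  select{ok,retry} ↦ offer{ok,retry}  (⊕→&)
                    case ok:
                      end self-dual
                    case retry:
                      X self-dual
                case more:
                  send[Unit] ↦ recv[Unit]
                    X self-dual
        case done:
          recv[Str] ↦ send[Str]
            recv[Unit] ↦ send[Unit]
              select{ack,more,data} ↦ offer{ack,more,data}  (⊕→&)
                case ack:
                  X self-dual
                case more:
                  X self-dual
                case data:
                  X self-dual
    case retry:
      send[Bool] ↦ recv[Bool]
        send[Unit] ↦ recv[Unit]
          send[Int] ↦ recv[Int]
            offer{done,more,data} ↦ select{done,more,data}  (offer→select)
              case done:
                X self-dual
              case more:
                end self-dual
              case data:
                X self-dual

μX.offer{more: select{ok: offer{more: offer{ack: offer{ack: X, err: X, ok: X}, ok: send[Str].X, done: offer{ok: X, data: end, ack: end}}, retry: offer{ok: offer{ok: end, retry: X}, more: recv[Unit].X}}, done: send[Str].send[Unit].offer{ack: X, more: X, data: X}}, retry: recv[Bool].recv[Unit].recv[Int].select{done: X, more: end, data: X}}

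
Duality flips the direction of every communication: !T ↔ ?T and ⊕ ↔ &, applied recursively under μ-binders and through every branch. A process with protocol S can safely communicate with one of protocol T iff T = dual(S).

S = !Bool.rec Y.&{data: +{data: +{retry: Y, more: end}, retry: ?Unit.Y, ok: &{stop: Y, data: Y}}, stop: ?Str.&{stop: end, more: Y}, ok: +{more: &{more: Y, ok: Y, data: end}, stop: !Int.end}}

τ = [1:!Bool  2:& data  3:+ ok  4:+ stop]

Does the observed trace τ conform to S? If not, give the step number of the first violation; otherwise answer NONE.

@1 !Bool  ✓  cont: rec Y.…
@2 & data  ✓  cont: +{data: +{retry: rec Y.…, more: end}, retry: ?Unit.rec Y.…, ok: &{stop: rec Y.…, data: rec Y.…}}
@3 + ok  ✓  cont: &{stop: rec Y.…, data: rec Y.…}
@4 got + stop, protocol expects & stop or & data  ✗

4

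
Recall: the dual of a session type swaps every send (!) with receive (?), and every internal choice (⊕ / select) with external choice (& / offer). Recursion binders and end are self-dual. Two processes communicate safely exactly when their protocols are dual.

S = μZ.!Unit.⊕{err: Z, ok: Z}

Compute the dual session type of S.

μZ = μZ  (binder kept)
  !Unit = ?Unit
    ⊕{err,ok} = &{err,ok}  (internal→external)
      • err:
        dual(Z) = Z
      • ok:
        dual(Z) = Z

μZ.?Unit.&{err: Z, ok: Z}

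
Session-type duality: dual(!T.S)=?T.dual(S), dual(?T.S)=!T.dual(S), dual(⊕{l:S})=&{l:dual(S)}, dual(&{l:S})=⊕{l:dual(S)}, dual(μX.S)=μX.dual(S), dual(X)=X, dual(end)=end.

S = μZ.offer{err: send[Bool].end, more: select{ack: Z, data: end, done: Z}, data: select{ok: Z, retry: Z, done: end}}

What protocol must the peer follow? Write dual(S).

μZ = μZ  (rec unchanged)
  offer{err,more,data} = select{err,more,data}  (offer→select)
    • err:
      send[Bool] = recv[Bool]
        end ↦ end
    • more:
      select{ack,data,done} = offer{ack,data,done}  (select→offer)
        • ack:
          Z ↦ Z
        • data:
          end ↦ end
        • done:
          Z ↦ Z
    • data:
      select{ok,retry,done} = offer{ok,retry,done}  (select→offer)
        • ok:
          Z ↦ Z
        • retry:
          Z ↦ Z
        • done:
          end ↦ end

μZ.select{err: recv[Bool].end, more: offer{ack: Z, data: end, done: Z}, data: offer{ok: Z, retry: Z, done: end}}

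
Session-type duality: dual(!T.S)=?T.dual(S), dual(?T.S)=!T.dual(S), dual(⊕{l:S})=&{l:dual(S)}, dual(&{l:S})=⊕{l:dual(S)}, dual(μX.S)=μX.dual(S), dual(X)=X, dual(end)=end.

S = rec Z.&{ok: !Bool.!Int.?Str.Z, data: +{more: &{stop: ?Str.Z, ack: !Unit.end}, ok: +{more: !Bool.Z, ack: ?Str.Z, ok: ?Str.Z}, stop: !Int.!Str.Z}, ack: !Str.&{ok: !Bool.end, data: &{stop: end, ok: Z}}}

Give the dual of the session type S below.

rec Z → rec Z  (μ self-dual)
  &{ok,data,ack} → +{ok,data,ack}  (&→⊕)
    [ok]
      !Bool → ?Bool
        !Int → ?Int
          ?Str → !Str
            dual(Z) = Z
    [data]
      +{more,ok,stop} → &{more,ok,stop}  (select→offer)
        [more]
          &{stop,ack} → +{stop,ack}  (&→⊕)
            [stop]
              ?Str → !Str
                dual(Z) = Z
            [ack]
              !Unit → ?Unit
                dual(end) = end
        [ok]
          +{more,ack,ok} → &{more,ack,ok}  (select→offer)
            [more]
              !Bool → ?Bool
                dual(Z) = Z
            [ack]
              ?Str → !Str
                dual(Z) = Z
            [ok]
              ?Str → !Str
                dual(Z) = Z
        [stop]
          !Int → ?Int
            !Str → ?Str
              dual(Z) = Z
    [ack]
      !Str → ?Str
        &{ok,data} → +{ok,data}  (&→⊕)
          [ok]
            !Bool → ?Bool
              dual(end) = end
          [data]
            &{stop,ok} → +{stop,ok}  (&→⊕)
              [stop]
                dual(end) = end
              [ok]
                dual(Z) = Z

rec Z.+{ok: ?Bool.?Int.!Str.Z, data: &{more: +{stop: !Str.Z, ack: ?Unit.end}, ok: &{more: ?Bool.Z, ack: !Str.Z, ok: !Str.Z}, stop: ?Int.?Str.Z}, ack: ?Str.+{ok: ?Bool.end, data: +{stop: end, ok: Z}}}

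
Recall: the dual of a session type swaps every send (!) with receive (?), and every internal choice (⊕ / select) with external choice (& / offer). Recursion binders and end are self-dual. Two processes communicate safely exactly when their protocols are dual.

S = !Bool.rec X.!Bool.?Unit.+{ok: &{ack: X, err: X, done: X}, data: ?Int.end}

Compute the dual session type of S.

?Bool.rec X.?Bool.!Unit.&{ok: +{ack: X, err: X, done: X}, data: !Int.end}

!Bool = ?Bool
  rec X = rec X  (μ self-dual)
    !Bool = ?Bool
      ?Unit = !Unit
        +{ok,data} = &{ok,data}  (select→offer)
          • ok:
            &{ack,err,done} = +{ack,err,done}  (offer→select)
              • ack:
                X ↦ X
              • err:
                X ↦ X
              • done:
                X ↦ X
          • data:
            ?Int = !Int
              end ↦ end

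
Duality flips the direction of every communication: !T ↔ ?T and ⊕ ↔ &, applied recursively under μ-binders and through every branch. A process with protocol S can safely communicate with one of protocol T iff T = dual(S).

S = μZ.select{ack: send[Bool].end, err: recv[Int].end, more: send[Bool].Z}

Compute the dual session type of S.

μZ = μZ  (μ self-dual)
  select{ack,err,more} = offer{ack,err,more}  (⊕→&)
    • ack:
      send[Bool] = recv[Bool]
        dual(end) = end
    • err:
      recv[Int] = send[Int]
        dual(end) = end
    • more:
      send[Bool] = recv[Bool]
        dual(Z) = Z

μZ.offer{ack: recv[Bool].end, err: send[Int].end, more: recv[Bool].Z}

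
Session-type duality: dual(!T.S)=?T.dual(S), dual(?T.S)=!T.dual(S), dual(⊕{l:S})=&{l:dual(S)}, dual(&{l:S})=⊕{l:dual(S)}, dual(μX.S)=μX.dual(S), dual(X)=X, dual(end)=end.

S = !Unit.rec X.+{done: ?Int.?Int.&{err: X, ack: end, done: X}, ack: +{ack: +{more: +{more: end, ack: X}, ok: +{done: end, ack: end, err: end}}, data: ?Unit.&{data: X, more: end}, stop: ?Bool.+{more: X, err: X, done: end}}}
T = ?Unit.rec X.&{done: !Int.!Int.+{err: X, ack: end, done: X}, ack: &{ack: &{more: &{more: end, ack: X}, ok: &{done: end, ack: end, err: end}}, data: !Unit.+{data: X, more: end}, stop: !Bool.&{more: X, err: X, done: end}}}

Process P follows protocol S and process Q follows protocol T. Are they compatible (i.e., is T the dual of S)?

YES

!Unit | ?Unit  match
  rec X | rec X  match (binder kept)
    +{done,ack} | &{done,ack}  match same labels
      • done:
        ?Int | !Int  match
          ?Int | !Int  match
            &{err,ack,done} | +{err,ack,done}  match same labels
              • err:
                X | X  match
              • ack:
                end | end  match
              • done:
                X | X  match
      • ack:
        +{ack,data,stop} | &{ack,data,stop}  match same labels
          • ack:
            +{more,ok} | &{more,ok}  match same labels
              • more:
                +{more,ack} | &{more,ack}  match same labels
                  • more:
                    end | end  match
                  • ack:
                    X | X  match
              • ok:
                +{done,ack,err} | &{done,ack,err}  match same labels
                  • done:
                    end | end  match
                  • ack:
                    end | end  match
                  • err:
                    end | end  match
          • data:
            ?Unit | !Unit  match
              &{data,more} | +{data,more}  match same labels
                • data:
                  X | X  match
                • more:
                  end | end  match
          • stop:
            ?Bool | !Bool  match
              +{more,err,done} | &{more,err,done}  match same labels
                • more:
                  X | X  match
                • err:
                  X | X  match
                • done:
                  end | end  match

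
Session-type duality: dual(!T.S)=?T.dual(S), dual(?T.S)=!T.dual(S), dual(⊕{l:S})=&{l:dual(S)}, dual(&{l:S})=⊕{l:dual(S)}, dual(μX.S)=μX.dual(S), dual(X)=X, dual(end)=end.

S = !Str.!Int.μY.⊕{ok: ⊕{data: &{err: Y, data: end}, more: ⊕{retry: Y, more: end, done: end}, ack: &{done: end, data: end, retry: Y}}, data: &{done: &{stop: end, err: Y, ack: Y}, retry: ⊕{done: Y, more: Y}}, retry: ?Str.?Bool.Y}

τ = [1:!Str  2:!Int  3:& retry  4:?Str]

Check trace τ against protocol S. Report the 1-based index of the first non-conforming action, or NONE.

3

[1] !Str  match  now at !Int.μY.…
[2] !Int  match  now at μY.…
[3] got & retry, protocol expects ⊕ ok or ⊕ data or ⊕ retry  ✗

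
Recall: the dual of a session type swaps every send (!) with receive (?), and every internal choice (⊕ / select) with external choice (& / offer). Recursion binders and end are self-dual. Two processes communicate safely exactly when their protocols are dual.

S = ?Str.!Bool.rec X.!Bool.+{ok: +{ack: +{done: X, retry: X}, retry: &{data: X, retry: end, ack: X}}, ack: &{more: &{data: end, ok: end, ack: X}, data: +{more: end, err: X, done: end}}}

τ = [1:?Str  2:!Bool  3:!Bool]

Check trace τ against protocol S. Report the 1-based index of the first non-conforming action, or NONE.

NONE

@1 ?Str  ✓  state: !Bool.rec X.…
@2 !Bool  ✓  state: rec X.…
@3 !Bool  ✓  state: +{ok: +{ack: +{done: rec X.…, retry: rec X.…}, retry: &{data: rec X.…, retry: end, ack: rec X.…}}, ack: &{more: &{data: end, ok: end, ack: rec X.…}, data: +{more: end, err: rec X.…, done: end}}}
all 3 steps conform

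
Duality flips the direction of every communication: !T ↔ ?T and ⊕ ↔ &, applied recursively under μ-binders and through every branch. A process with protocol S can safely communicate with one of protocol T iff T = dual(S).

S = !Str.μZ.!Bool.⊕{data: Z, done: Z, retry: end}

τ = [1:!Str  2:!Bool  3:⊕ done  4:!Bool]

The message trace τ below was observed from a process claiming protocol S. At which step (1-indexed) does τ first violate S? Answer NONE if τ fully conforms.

NONE

step 1: !Str  match  now at μZ.…
step 2: !Bool  match  now at ⊕{data: μZ.…, done: μZ.…, retry: end}
step 3: ⊕ done  match  now at μZ.…
step 4: !Bool  match  now at ⊕{data: μZ.…, done: μZ.…, retry: end}
trace exhausted — no violation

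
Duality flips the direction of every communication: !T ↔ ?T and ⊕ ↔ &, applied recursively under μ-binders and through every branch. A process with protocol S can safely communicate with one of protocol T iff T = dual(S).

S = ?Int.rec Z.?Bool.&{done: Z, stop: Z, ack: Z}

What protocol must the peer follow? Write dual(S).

?Int → !Int
  rec Z → rec Z  (rec unchanged)
    ?Bool → !Bool
      &{done,stop,ack} → +{done,stop,ack}  (&→⊕)
        case done:
          dual(Z) = Z
        case stop:
          dual(Z) = Z
        case ack:
          dual(Z) = Z

!Int.rec Z.!Bool.+{done: Z, stop: Z, ack: Z}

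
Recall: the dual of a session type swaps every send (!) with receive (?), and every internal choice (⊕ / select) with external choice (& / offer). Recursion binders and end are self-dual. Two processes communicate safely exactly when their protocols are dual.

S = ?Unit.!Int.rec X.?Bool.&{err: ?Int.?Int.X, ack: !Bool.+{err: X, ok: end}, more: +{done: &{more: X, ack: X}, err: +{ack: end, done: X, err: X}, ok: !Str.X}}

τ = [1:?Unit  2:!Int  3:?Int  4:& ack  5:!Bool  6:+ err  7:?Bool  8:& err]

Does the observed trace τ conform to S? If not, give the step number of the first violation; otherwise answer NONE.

3

[1] ?Unit  ✓  cont: !Int.rec X.…
[2] !Int  ✓  cont: rec X.…
[3] got ?Int, protocol expects ?Bool  ✗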